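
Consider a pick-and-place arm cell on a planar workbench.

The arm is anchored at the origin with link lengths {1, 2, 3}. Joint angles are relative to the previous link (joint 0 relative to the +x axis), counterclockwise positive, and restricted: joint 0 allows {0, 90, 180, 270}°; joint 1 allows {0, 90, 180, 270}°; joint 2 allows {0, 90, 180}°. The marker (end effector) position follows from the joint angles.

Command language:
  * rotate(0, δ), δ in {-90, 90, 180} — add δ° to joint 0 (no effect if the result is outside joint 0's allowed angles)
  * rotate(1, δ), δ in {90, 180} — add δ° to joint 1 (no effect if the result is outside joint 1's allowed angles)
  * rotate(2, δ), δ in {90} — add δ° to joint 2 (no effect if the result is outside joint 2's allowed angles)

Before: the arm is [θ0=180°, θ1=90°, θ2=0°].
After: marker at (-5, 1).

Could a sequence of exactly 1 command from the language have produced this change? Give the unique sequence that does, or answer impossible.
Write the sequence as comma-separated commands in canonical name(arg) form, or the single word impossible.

from: [θ0=180°, θ1=90°, θ2=0°]
[1] after rotate(0, -90): [θ0=90°, θ1=90°, θ2=0°]
uniquely the one of 6 1-step routes that fits.

rotate(0, -90)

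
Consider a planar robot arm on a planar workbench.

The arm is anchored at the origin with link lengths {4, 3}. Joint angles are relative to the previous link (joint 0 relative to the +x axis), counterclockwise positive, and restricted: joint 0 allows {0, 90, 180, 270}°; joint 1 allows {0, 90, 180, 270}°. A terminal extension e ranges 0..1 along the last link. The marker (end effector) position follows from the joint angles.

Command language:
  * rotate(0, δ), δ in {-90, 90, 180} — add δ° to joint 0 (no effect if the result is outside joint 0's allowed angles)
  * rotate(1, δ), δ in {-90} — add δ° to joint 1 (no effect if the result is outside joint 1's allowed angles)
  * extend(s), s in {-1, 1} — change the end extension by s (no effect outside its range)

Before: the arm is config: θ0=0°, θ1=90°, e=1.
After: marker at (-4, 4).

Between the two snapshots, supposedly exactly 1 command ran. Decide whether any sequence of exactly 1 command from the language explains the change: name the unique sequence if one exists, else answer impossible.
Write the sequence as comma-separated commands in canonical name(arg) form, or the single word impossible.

t0: config: θ0=0°, θ1=90°, e=1
1. rotate(0, 90) → config: θ0=90°, θ1=90°, e=1
all 6 alternatives checked — unique.

rotate(0, 90)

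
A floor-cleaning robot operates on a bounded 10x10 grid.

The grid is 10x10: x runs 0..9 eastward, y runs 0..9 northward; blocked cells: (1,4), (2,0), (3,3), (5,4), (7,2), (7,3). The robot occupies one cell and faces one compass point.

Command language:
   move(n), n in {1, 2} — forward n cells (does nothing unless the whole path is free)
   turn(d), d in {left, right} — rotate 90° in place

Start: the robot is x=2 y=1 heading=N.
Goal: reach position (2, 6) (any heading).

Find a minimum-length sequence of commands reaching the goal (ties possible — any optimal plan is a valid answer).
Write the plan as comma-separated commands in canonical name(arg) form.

move(1), move(2), move(2)

from: x=2 y=1 heading=N
1. move(1) → x=2 y=2 heading=N
2. move(2) → x=2 y=4 heading=N
3. move(2) → x=2 y=6 heading=N
nothing shorter than 3 reaches the goal.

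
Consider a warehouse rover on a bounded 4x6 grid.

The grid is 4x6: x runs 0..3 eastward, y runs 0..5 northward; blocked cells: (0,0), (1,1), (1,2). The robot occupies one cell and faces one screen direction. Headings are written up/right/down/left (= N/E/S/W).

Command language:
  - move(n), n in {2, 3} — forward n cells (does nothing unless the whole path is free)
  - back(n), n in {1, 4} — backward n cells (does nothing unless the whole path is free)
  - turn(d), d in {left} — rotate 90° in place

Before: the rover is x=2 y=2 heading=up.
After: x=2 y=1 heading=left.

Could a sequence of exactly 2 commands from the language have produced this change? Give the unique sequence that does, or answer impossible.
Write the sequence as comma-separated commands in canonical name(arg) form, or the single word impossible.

back(1), turn(left)

key: order matters: swapping back(1) and turn(left) lands elsewhere
t0: x=2 y=2 heading=up
t=1 back(1) ⇒ x=2 y=1 heading=up
t=2 turn(left) ⇒ x=2 y=1 heading=left
no other 2-command option fits: unique.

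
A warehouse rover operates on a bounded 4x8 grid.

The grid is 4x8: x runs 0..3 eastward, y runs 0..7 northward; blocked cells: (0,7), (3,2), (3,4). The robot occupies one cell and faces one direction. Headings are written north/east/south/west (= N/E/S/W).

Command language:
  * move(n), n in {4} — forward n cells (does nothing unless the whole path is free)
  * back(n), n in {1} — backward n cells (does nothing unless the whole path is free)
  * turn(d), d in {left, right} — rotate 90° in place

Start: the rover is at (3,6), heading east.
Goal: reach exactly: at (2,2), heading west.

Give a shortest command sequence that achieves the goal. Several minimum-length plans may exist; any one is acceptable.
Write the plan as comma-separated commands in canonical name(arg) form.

back(1), turn(right), move(4), turn(right)

start: at (3,6), heading east
step 1 (back(1)): at (2,6), heading east
step 2 (turn(right)): at (2,6), heading south
step 3 (move(4)): at (2,2), heading south
step 4 (turn(right)): at (2,2), heading west
no 3-step plan works, so 4 is optimal.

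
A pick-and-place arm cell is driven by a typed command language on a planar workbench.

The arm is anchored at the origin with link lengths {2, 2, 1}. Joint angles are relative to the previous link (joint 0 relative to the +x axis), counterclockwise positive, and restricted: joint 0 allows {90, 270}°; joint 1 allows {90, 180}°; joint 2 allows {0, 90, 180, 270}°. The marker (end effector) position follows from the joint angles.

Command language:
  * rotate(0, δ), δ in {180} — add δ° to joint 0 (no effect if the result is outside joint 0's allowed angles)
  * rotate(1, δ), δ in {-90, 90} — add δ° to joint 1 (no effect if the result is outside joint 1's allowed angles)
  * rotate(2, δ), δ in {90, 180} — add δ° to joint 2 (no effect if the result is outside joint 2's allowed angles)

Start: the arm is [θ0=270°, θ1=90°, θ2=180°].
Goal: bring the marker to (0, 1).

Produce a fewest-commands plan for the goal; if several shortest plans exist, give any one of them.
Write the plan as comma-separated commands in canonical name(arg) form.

t0: [θ0=270°, θ1=90°, θ2=180°]
step 1 (rotate(0, 180)): [θ0=90°, θ1=90°, θ2=180°]
step 2 (rotate(1, 90)): [θ0=90°, θ1=180°, θ2=180°]
nothing shorter than 2 reaches the goal.

rotate(0, 180), rotate(1, 90)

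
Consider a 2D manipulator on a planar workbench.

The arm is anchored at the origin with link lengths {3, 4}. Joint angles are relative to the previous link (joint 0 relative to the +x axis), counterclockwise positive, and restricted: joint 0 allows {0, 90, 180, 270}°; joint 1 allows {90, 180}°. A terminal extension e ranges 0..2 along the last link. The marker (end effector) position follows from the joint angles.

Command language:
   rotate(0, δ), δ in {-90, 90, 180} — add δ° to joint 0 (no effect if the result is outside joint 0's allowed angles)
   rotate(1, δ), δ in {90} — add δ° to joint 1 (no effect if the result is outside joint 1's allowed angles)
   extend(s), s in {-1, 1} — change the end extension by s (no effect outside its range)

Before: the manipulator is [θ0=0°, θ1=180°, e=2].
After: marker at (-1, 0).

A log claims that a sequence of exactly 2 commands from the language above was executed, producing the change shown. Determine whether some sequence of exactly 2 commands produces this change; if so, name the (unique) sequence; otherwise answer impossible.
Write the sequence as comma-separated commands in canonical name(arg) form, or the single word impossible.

extend(-1), extend(-1)

begin: [θ0=0°, θ1=180°, e=2]
[1] after extend(-1): [θ0=0°, θ1=180°, e=1]
[2] after extend(-1): [θ0=0°, θ1=180°, e=0]
no rival 2-sequence matches.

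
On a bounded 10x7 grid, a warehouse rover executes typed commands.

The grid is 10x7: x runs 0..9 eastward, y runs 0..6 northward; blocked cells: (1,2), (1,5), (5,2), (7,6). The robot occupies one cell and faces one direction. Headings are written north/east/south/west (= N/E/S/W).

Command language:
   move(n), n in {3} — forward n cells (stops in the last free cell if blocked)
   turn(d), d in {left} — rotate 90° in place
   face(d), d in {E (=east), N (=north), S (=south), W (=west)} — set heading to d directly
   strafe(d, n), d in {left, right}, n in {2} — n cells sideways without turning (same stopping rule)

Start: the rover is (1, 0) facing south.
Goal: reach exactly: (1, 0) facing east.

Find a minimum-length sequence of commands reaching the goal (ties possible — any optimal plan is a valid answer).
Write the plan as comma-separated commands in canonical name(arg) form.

t0: (1, 0) facing south
t=1 face(E) ⇒ (1, 0) facing east
nothing shorter than 1 reaches the goal.

face(E)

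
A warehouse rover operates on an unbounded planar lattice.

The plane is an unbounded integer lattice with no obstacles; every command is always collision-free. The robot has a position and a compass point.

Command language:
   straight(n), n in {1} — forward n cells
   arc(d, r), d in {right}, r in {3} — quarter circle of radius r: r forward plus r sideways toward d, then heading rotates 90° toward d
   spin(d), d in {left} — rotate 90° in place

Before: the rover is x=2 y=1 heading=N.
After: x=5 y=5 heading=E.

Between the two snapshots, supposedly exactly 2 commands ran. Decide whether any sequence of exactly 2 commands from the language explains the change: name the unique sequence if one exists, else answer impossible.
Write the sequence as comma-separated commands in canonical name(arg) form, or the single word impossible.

straight(1), arc(right, 3)

key: running arc(right, 3) before straight(1) would end elsewhere — order is forced
from: x=2 y=1 heading=N
step 1 (straight(1)): x=2 y=2 heading=N
step 2 (arc(right, 3)): x=5 y=5 heading=E
uniquely the one of 9 2-step routes that fits.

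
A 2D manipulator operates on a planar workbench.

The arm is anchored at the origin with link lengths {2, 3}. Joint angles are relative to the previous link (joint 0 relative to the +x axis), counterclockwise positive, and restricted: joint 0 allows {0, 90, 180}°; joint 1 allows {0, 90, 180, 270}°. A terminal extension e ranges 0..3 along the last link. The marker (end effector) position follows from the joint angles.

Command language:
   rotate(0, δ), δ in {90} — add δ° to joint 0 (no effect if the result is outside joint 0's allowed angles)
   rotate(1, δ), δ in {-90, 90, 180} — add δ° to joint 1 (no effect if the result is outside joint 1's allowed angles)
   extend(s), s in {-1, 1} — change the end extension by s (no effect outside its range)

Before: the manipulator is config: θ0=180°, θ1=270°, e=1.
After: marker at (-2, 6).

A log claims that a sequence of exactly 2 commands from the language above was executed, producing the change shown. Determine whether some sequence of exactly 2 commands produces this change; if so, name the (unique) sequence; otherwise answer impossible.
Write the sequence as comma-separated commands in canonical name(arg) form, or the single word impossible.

t0: config: θ0=180°, θ1=270°, e=1
1. extend(1) → config: θ0=180°, θ1=270°, e=2
2. extend(1) → config: θ0=180°, θ1=270°, e=3
no rival 2-sequence matches.

extend(1), extend(1)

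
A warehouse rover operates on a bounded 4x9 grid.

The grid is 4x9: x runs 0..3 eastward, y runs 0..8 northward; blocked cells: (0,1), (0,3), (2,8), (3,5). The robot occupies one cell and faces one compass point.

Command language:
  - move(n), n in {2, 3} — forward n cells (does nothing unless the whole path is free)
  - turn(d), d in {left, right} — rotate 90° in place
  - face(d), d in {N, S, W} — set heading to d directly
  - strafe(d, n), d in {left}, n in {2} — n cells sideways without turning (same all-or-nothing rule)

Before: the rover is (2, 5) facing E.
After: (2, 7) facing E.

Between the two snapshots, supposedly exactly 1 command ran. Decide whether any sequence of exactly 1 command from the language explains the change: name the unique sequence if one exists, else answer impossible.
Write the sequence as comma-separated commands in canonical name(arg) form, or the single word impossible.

strafe(left, 2)

key: heading stays E — the single command does not turn
from: (2, 5) facing E
1. strafe(left, 2) → (2, 7) facing E
no other 1-command option fits: unique.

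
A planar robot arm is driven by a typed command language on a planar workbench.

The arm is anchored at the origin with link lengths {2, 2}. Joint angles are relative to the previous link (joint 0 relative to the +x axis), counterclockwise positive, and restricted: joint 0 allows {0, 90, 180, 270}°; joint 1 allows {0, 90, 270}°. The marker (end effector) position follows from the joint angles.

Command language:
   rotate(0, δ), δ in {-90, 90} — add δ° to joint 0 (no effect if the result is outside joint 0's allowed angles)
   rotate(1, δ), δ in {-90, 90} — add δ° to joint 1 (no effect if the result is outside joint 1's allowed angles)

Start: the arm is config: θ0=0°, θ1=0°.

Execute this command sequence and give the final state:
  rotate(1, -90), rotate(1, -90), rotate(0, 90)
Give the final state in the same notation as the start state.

config: θ0=90°, θ1=270°

from: config: θ0=0°, θ1=0°
1. rotate(1, -90) → config: θ0=0°, θ1=270°
2. rotate(1, -90) → config: θ0=0°, θ1=270°
3. rotate(0, 90) → config: θ0=90°, θ1=270°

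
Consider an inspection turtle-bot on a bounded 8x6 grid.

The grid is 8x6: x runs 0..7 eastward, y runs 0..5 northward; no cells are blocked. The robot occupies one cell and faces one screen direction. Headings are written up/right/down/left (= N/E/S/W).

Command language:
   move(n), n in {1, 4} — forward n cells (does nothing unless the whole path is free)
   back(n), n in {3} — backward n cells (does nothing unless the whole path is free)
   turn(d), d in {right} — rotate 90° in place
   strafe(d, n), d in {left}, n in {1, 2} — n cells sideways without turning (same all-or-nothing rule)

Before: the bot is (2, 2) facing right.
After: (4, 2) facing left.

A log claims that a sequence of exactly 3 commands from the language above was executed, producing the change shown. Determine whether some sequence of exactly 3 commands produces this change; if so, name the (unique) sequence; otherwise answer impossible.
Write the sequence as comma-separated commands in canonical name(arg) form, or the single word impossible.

turn(right), strafe(left, 2), turn(right)

key: cell and facing (now W) both changed — the 3 commands mix motion and turning
begin: (2, 2) facing right
t=1 turn(right) ⇒ (2, 2) facing down
t=2 strafe(left, 2) ⇒ (4, 2) facing down
t=3 turn(right) ⇒ (4, 2) facing left
no other 3-command option fits: unique.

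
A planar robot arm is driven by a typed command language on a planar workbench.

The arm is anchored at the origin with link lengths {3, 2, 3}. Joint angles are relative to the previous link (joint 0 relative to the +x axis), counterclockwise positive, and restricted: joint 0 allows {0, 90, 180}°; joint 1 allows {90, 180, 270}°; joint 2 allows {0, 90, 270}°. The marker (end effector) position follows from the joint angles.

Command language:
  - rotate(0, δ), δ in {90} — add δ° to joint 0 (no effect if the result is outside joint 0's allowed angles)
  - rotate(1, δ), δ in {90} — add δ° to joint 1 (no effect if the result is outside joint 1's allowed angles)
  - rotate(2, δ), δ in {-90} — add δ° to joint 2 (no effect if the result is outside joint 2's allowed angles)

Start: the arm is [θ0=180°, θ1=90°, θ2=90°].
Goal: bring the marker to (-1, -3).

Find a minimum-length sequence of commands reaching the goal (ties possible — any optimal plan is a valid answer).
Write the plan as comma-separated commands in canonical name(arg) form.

rotate(2, -90), rotate(2, -90), rotate(1, 90)

t0: [θ0=180°, θ1=90°, θ2=90°]
t=1 rotate(2, -90) ⇒ [θ0=180°, θ1=90°, θ2=0°]
t=2 rotate(2, -90) ⇒ [θ0=180°, θ1=90°, θ2=270°]
t=3 rotate(1, 90) ⇒ [θ0=180°, θ1=180°, θ2=270°]
shorter routes all fall short; 3 is best.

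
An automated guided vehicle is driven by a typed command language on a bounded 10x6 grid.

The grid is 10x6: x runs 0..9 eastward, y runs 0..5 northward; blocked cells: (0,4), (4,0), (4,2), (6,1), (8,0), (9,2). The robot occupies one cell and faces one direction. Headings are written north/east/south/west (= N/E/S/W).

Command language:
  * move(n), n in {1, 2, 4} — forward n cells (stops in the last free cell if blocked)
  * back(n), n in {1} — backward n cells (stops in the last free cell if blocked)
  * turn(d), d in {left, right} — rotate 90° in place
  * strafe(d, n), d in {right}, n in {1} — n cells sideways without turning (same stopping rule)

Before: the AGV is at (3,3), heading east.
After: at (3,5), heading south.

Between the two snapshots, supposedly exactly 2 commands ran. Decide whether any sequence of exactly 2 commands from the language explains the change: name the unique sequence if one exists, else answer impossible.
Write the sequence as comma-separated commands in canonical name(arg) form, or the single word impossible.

all 49 sequences checked — none match.

impossible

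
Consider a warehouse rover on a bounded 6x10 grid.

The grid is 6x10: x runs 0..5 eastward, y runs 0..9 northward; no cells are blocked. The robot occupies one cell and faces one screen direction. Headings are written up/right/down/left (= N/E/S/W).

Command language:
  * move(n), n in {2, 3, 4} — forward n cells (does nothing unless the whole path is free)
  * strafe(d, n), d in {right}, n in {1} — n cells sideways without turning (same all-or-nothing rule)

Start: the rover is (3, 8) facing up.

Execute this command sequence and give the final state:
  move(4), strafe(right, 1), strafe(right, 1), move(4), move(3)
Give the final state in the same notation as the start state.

start: (3, 8) facing up
[1] after move(4): (3, 8) facing up
[2] after strafe(right, 1): (4, 8) facing up
[3] after strafe(right, 1): (5, 8) facing up
[4] after move(4): (5, 8) facing up
[5] after move(3): (5, 8) facing up

(5, 8) facing up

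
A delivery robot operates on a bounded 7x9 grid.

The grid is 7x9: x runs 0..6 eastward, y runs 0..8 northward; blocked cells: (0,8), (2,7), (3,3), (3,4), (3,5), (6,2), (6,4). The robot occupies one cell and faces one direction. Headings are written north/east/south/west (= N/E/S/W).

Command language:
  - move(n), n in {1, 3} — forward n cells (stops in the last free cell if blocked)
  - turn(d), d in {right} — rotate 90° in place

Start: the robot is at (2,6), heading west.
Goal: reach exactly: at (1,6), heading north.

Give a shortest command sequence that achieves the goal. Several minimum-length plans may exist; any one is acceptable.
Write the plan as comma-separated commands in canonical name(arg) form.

move(1), turn(right)

start: at (2,6), heading west
t=1 move(1) ⇒ at (1,6), heading west
t=2 turn(right) ⇒ at (1,6), heading north
minimal: 2 command(s), checked below 2.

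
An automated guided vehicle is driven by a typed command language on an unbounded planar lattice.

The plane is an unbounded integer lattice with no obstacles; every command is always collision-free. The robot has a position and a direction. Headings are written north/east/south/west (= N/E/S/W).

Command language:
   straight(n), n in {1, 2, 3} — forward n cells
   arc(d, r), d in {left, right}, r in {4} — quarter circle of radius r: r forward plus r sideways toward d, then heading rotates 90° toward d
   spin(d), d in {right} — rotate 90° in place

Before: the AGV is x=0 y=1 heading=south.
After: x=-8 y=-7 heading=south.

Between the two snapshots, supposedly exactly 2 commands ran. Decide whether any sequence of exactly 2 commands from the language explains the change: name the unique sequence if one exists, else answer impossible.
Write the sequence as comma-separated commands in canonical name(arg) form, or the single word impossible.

key: order matters: swapping arc(right, 4) and arc(left, 4) lands elsewhere
from: x=0 y=1 heading=south
t=1 arc(right, 4) ⇒ x=-4 y=-3 heading=west
t=2 arc(left, 4) ⇒ x=-8 y=-7 heading=south
no rival 2-sequence matches.

arc(right, 4), arc(left, 4)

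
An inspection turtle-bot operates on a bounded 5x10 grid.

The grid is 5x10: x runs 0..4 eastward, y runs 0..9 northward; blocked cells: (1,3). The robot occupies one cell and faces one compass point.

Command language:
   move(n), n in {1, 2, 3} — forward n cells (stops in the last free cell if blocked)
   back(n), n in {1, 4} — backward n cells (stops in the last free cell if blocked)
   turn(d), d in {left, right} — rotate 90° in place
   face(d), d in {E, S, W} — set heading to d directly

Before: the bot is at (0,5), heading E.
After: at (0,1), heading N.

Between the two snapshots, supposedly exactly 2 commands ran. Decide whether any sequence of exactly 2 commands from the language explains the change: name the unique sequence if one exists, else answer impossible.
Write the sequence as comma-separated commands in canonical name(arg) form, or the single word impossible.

turn(left), back(4)

key: position moved to (0,1) AND the heading swung to N — translation plus rotation needed
t0: at (0,5), heading E
[1] after turn(left): at (0,5), heading N
[2] after back(4): at (0,1), heading N
all 100 alternatives checked — unique.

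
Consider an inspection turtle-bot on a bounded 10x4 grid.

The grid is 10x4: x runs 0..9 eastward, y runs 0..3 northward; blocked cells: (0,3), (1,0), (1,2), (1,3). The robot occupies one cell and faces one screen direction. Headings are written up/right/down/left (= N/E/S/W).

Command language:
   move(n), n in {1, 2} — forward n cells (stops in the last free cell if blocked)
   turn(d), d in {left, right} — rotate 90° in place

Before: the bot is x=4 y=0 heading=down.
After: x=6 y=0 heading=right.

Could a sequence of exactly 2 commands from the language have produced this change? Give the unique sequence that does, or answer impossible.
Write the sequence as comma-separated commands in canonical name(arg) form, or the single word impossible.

turn(left), move(2)

key: running move(2) before turn(left) would end elsewhere — order is forced
initial: x=4 y=0 heading=down
step 1 (turn(left)): x=4 y=0 heading=right
step 2 (move(2)): x=6 y=0 heading=right
no other 2-command option fits: unique.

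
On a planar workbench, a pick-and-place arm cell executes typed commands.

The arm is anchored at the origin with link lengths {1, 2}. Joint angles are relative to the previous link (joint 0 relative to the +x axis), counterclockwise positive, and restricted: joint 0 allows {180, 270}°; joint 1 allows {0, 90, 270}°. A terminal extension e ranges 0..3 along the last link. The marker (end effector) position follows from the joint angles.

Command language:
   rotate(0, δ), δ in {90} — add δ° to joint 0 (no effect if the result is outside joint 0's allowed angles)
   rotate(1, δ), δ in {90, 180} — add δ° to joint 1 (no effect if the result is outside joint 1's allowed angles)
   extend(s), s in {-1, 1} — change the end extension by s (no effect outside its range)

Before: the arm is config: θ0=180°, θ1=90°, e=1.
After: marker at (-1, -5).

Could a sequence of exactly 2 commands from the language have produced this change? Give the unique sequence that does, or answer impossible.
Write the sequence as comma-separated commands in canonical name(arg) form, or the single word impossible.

extend(1), extend(1)

from: config: θ0=180°, θ1=90°, e=1
step 1 (extend(1)): config: θ0=180°, θ1=90°, e=2
step 2 (extend(1)): config: θ0=180°, θ1=90°, e=3
no other 2-command option fits: unique.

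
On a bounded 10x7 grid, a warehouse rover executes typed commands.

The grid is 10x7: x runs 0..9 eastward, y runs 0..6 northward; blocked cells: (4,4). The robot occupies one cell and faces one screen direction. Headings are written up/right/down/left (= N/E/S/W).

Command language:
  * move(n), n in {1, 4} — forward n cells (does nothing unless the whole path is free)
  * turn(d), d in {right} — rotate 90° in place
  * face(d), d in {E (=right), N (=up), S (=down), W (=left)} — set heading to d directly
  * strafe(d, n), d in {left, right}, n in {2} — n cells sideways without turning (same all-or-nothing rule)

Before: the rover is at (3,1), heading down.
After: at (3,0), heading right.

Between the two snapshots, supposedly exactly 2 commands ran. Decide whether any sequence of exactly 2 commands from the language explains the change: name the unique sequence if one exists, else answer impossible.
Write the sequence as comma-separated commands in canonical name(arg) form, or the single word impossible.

move(1), face(E)

key: position moved to (3,0) AND the heading swung to E — translation plus rotation needed
initial: at (3,1), heading down
[1] after move(1): at (3,0), heading down
[2] after face(E): at (3,0), heading right
all 81 alternatives checked — unique.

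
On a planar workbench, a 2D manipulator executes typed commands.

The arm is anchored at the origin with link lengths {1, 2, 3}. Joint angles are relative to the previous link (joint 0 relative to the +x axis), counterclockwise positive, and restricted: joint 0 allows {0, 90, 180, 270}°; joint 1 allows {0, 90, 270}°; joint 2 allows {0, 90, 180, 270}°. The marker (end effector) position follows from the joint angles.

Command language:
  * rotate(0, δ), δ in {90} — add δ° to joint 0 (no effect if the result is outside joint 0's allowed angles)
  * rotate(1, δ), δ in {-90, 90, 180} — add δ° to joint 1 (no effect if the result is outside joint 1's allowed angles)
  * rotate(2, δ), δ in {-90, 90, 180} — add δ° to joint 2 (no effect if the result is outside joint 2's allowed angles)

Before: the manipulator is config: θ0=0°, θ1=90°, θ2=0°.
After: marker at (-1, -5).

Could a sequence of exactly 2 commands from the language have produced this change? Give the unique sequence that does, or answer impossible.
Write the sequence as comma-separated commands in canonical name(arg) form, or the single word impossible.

rotate(0, 90), rotate(0, 90)

initial: config: θ0=0°, θ1=90°, θ2=0°
t=1 rotate(0, 90) ⇒ config: θ0=90°, θ1=90°, θ2=0°
t=2 rotate(0, 90) ⇒ config: θ0=180°, θ1=90°, θ2=0°
uniquely the one of 49 2-step routes that fits.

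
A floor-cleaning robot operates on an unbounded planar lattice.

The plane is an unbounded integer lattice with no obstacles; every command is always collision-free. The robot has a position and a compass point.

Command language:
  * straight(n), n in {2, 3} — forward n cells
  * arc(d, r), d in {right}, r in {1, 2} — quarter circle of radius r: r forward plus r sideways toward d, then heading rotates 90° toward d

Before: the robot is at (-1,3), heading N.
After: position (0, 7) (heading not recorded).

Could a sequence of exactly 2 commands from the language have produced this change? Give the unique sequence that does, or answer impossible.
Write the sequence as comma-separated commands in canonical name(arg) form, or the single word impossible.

straight(3), arc(right, 1)

key: running arc(right, 1) before straight(3) would end elsewhere — order is forced
from: at (-1,3), heading N
t=1 straight(3) ⇒ at (-1,6), heading N
t=2 arc(right, 1) ⇒ at (0,7), heading E
uniquely the one of 16 2-step routes that fits.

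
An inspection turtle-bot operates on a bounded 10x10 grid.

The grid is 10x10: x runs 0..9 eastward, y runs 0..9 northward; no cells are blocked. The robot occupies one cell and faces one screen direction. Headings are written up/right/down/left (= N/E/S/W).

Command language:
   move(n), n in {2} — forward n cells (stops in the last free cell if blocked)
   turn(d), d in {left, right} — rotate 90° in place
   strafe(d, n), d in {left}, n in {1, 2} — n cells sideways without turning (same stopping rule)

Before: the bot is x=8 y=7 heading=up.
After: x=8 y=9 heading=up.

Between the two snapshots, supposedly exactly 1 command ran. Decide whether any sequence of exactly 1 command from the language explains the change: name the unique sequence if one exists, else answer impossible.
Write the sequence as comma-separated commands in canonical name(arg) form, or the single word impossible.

move(2)

key: still facing N — the one step turns nothing
start: x=8 y=7 heading=up
[1] after move(2): x=8 y=9 heading=up
all 5 alternatives checked — unique.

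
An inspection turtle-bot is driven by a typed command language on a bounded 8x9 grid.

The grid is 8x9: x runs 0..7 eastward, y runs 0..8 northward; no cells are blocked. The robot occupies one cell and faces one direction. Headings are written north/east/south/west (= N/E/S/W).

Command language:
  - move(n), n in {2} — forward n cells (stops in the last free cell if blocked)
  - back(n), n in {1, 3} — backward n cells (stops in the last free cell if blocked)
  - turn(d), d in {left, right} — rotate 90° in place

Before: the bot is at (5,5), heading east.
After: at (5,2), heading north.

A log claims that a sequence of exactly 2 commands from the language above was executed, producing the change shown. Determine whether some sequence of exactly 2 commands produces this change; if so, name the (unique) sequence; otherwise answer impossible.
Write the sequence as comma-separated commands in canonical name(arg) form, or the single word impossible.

turn(left), back(3)

key: cell and facing (now N) both changed — the 2 commands mix motion and turning
from: at (5,5), heading east
t=1 turn(left) ⇒ at (5,5), heading north
t=2 back(3) ⇒ at (5,2), heading north
no other 2-command option fits: unique.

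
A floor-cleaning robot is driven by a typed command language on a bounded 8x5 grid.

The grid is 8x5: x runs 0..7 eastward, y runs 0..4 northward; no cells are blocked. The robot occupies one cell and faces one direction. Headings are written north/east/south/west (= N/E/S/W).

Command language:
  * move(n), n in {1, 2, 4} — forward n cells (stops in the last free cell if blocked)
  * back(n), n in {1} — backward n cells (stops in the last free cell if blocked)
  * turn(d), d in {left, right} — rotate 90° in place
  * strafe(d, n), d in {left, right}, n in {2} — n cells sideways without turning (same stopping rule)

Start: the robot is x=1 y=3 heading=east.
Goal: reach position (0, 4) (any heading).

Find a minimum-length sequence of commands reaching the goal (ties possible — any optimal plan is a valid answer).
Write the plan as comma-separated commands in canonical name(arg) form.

initial: x=1 y=3 heading=east
1. strafe(left, 2) → x=1 y=4 heading=east
2. back(1) → x=0 y=4 heading=east
shorter routes all fall short; 2 is best.

strafe(left, 2), back(1)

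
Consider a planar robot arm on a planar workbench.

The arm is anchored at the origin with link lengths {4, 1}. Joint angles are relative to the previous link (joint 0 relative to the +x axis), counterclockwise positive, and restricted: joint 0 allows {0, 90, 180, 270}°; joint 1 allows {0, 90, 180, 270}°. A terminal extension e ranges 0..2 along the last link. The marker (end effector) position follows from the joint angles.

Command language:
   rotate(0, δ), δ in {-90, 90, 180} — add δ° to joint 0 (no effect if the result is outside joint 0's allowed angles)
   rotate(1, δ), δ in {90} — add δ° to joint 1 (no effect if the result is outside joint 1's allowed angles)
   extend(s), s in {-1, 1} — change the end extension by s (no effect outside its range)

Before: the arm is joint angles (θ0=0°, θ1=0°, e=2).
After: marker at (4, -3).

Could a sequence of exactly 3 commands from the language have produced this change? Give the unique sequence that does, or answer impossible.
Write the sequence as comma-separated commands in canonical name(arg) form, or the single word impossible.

rotate(1, 90), rotate(1, 90), rotate(1, 90)

t0: joint angles (θ0=0°, θ1=0°, e=2)
[1] after rotate(1, 90): joint angles (θ0=0°, θ1=90°, e=2)
[2] after rotate(1, 90): joint angles (θ0=0°, θ1=180°, e=2)
[3] after rotate(1, 90): joint angles (θ0=0°, θ1=270°, e=2)
no rival 3-sequence matches.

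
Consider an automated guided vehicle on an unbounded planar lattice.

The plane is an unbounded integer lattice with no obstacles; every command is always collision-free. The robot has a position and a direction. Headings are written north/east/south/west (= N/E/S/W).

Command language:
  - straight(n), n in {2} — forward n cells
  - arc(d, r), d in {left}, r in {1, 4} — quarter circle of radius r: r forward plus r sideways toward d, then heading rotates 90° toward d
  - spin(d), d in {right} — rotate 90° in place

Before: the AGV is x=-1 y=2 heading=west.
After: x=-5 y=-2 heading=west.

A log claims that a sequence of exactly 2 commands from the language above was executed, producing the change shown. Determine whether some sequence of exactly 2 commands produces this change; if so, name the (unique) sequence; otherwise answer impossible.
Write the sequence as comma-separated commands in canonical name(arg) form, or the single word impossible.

arc(left, 4), spin(right)

key: heading stays W — rotations cancel among the 2 commands
start: x=-1 y=2 heading=west
1. arc(left, 4) → x=-5 y=-2 heading=south
2. spin(right) → x=-5 y=-2 heading=west
no rival 2-sequence matches.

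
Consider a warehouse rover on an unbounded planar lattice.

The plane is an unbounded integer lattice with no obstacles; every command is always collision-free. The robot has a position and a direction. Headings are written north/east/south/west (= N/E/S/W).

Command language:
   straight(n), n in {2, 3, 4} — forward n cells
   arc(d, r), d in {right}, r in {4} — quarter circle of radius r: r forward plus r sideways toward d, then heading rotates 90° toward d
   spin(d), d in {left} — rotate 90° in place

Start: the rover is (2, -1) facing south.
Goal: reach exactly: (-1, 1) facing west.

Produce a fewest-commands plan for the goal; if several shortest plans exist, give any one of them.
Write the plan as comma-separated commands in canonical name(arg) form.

begin: (2, -1) facing south
step 1 (spin(left)): (2, -1) facing east
step 2 (spin(left)): (2, -1) facing north
step 3 (straight(2)): (2, 1) facing north
step 4 (spin(left)): (2, 1) facing west
step 5 (straight(3)): (-1, 1) facing west
shorter routes all fall short; 5 is best.

spin(left), spin(left), straight(2), spin(left), straight(3)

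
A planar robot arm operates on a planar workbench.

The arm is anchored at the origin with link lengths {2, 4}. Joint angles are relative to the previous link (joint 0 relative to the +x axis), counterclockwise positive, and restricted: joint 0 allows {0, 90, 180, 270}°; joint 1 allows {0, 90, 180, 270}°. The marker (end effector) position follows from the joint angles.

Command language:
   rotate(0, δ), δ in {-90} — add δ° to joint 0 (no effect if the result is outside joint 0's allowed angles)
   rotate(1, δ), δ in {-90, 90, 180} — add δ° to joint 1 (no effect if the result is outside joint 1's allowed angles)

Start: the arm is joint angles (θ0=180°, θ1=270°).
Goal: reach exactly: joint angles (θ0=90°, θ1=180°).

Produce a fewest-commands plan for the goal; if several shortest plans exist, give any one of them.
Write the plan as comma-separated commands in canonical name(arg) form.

rotate(0, -90), rotate(1, -90)

begin: joint angles (θ0=180°, θ1=270°)
step 1 (rotate(0, -90)): joint angles (θ0=90°, θ1=270°)
step 2 (rotate(1, -90)): joint angles (θ0=90°, θ1=180°)
no 1-step plan works, so 2 is optimal.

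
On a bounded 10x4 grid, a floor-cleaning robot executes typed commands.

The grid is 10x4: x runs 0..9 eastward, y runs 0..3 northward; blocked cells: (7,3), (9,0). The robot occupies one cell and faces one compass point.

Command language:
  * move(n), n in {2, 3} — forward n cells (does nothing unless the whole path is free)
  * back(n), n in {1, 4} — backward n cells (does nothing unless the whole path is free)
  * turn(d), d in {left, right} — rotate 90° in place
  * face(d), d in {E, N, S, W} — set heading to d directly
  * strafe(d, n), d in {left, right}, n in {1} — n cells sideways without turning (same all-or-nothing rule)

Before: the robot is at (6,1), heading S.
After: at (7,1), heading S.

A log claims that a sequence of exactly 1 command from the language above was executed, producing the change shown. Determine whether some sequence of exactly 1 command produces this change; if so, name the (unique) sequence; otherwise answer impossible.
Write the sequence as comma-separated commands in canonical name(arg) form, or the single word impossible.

key: still facing S — the one step turns nothing
initial: at (6,1), heading S
[1] after strafe(left, 1): at (7,1), heading S
no rival 1-sequence matches.

strafe(left, 1)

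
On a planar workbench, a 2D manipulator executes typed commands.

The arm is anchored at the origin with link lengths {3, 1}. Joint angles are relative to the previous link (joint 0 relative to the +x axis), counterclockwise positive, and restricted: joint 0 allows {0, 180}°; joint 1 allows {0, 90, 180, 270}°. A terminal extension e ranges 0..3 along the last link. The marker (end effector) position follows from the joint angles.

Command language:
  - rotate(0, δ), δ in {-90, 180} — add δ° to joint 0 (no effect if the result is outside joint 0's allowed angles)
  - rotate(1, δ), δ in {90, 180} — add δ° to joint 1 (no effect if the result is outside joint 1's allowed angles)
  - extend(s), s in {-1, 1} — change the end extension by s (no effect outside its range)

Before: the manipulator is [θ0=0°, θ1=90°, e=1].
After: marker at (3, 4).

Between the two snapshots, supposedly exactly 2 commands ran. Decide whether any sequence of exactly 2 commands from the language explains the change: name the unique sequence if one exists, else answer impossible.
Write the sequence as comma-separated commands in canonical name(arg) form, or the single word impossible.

extend(1), extend(1)

begin: [θ0=0°, θ1=90°, e=1]
t=1 extend(1) ⇒ [θ0=0°, θ1=90°, e=2]
t=2 extend(1) ⇒ [θ0=0°, θ1=90°, e=3]
uniquely the one of 36 2-step routes that fits.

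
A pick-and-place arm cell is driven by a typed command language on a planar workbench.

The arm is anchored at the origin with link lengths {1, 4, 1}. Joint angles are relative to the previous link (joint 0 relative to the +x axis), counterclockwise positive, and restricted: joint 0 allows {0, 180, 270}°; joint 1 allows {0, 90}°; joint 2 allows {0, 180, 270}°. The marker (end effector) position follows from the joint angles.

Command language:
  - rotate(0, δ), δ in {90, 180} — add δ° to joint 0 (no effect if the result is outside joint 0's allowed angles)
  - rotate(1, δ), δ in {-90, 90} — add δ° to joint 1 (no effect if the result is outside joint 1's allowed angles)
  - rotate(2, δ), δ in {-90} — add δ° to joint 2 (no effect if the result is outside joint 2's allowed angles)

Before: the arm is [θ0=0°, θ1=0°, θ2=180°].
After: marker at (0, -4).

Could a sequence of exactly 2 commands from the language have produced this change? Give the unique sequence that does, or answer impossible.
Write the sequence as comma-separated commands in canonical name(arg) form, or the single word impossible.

key: order matters: swapping rotate(0, 180) and rotate(0, 90) lands elsewhere
t0: [θ0=0°, θ1=0°, θ2=180°]
1. rotate(0, 180) → [θ0=180°, θ1=0°, θ2=180°]
2. rotate(0, 90) → [θ0=270°, θ1=0°, θ2=180°]
no rival 2-sequence matches.

rotate(0, 180), rotate(0, 90)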